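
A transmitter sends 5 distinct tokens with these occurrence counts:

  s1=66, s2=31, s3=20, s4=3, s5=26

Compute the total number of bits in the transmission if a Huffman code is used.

298

Build the Huffman tree bottom-up:
s4(3) + s3(20) → 23
23 + s5(26) → 49
s2(31) + 49 → 80
s1(66) + 80 → 146
Each symbol's bit-cost is frequency × depth; summing gives 298 bits (equivalently 23 + 49 + 80 + 146).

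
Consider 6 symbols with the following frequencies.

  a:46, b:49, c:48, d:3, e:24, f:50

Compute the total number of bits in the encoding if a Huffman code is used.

Build the Huffman tree bottom-up:
merge d(3) and e(24): 27
merge 27 and a(46): 73
merge c(48) and b(49): 97
merge f(50) and 73: 123
merge 97 and 123: 220
The encoded length is the sum of every internal node's weight: 27 + 73 + 97 + 123 + 220 = 540 bits.

540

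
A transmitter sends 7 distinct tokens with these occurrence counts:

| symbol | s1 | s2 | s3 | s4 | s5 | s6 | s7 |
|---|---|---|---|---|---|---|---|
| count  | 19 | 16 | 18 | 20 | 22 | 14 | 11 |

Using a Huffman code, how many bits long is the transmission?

Build the Huffman tree bottom-up:
combine s7(11), s6(14) → 25
combine s2(16), s3(18) → 34
combine s1(19), s4(20) → 39
combine s5(22), 25 → 47
combine 34, 39 → 73
combine 47, 73 → 120
Total encoded bits = sum of merged weights = 25 + 34 + 39 + 47 + 73 + 120 = 338.

338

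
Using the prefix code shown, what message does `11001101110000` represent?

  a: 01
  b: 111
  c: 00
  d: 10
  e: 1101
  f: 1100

Read left to right; each codeword is recognised as soon as it completes (prefix code):
  1100→f | 1101→e | 1100→f | 00→c
Decoded message: fefc

fefc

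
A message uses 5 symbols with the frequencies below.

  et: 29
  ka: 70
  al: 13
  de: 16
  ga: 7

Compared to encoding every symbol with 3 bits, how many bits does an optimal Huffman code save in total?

Fixed-length: 3 bits × 135 symbols = 405 bits.
Huffman merges:
combine ga(7), al(13) → 20
combine de(16), 20 → 36
combine et(29), 36 → 65
combine 65, ka(70) → 135
Huffman total = 20 + 36 + 65 + 135 = 256 bits.
Saving = 405 − 256 = 149 bits.

149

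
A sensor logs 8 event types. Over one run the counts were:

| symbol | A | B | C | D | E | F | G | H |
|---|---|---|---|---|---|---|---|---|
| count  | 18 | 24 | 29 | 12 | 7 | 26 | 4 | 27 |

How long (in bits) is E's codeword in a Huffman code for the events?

5

Huffman merges, smallest pair first:
merge G(4) and E(7): 11
merge 11 and D(12): 23
merge A(18) and 23: 41
merge B(24) and F(26): 50
merge H(27) and C(29): 56
merge 41 and 50: 91
merge 56 and 91: 147
E's leaf is at depth 5, giving a 5-bit codeword.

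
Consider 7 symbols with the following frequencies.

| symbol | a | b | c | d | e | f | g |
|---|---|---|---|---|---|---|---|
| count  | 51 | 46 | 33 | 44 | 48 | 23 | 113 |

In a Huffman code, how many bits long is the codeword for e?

Huffman merges, smallest pair first:
merge f(23) and c(33): 56
merge d(44) and b(46): 90
merge e(48) and a(51): 99
merge 56 and 90: 146
merge 99 and g(113): 212
merge 146 and 212: 358
The subtree containing e is merged 3 times, so code length = 3.

3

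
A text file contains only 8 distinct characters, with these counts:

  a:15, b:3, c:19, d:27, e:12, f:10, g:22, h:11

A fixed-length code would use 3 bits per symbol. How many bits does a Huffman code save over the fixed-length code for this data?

Fixed-length: 3 bits × 119 symbols = 357 bits.
Huffman merges:
b(3) + f(10) → 13
h(11) + e(12) → 23
13 + a(15) → 28
c(19) + g(22) → 41
23 + d(27) → 50
28 + 41 → 69
50 + 69 → 119
Huffman total = 13 + 23 + 28 + 41 + 50 + 69 + 119 = 343 bits.
Saving = 357 − 343 = 14 bits.

14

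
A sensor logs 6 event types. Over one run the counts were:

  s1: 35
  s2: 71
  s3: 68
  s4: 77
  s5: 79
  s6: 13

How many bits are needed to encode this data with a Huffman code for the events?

850

Build the Huffman tree bottom-up:
s6(13) + s1(35) → 48
48 + s3(68) → 116
s2(71) + s4(77) → 148
s5(79) + 116 → 195
148 + 195 → 343
The encoded length is the sum of every internal node's weight: 48 + 116 + 148 + 195 + 343 = 850 bits.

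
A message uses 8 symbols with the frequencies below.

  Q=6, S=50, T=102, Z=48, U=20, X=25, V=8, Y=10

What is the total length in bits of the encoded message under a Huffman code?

685

Greedily combine the two least-frequent nodes:
Q(6) + V(8) → 14
Y(10) + 14 → 24
U(20) + 24 → 44
X(25) + 44 → 69
Z(48) + S(50) → 98
69 + 98 → 167
T(102) + 167 → 269
Each symbol's bit-cost is frequency × depth; summing gives 685 bits (equivalently 14 + 24 + 44 + 69 + 98 + 167 + 269).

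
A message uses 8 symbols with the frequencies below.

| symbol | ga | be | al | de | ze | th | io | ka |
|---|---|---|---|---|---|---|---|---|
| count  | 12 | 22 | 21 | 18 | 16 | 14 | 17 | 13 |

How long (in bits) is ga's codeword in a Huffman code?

3

Huffman merges, smallest pair first:
combine ga(12), ka(13) → 25
combine th(14), ze(16) → 30
combine io(17), de(18) → 35
combine al(21), be(22) → 43
combine 25, 30 → 55
combine 35, 43 → 78
combine 55, 78 → 133
ga's leaf is at depth 3, giving a 3-bit codeword.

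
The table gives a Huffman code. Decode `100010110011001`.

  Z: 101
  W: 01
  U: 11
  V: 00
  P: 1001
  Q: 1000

Read left to right; each codeword is recognised as soon as it completes (prefix code):
  1000→Q | 101→Z | 1001→P | 1001→P
Decoded message: QZPP

QZPP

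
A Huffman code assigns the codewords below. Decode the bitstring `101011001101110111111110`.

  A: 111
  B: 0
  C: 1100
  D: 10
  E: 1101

DDCEEAAD

Read left to right; each codeword is recognised as soon as it completes (prefix code):
  10→D | 10→D | 1100→C | 1101→E | 1101→E | 111→A | 111→A | 10→D
Decoded message: DDCEEAAD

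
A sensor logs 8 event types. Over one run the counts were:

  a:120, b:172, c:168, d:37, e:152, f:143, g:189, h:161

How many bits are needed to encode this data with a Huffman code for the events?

3394

Build the Huffman tree bottom-up:
combine d(37), a(120) → 157
combine f(143), e(152) → 295
combine 157, h(161) → 318
combine c(168), b(172) → 340
combine g(189), 295 → 484
combine 318, 340 → 658
combine 484, 658 → 1142
Each symbol's bit-cost is frequency × depth; summing gives 3394 bits (equivalently 157 + 295 + 318 + 340 + 484 + 658 + 1142).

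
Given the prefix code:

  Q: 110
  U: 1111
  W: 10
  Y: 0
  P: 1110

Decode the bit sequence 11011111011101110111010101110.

Read left to right; each codeword is recognised as soon as it completes (prefix code):
  110→Q | 1111→U | 10→W | 1110→P | 1110→P | 1110→P | 10→W | 10→W | 1110→P
Decoded message: QUWPPPWWP

QUWPPPWWP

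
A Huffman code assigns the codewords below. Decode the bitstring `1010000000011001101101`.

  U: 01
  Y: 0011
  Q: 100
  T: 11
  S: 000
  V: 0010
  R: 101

RSSYYUR

Read left to right; each codeword is recognised as soon as it completes (prefix code):
  101→R | 000→S | 000→S | 0011→Y | 0011→Y | 01→U | 101→R
Decoded message: RSSYYUR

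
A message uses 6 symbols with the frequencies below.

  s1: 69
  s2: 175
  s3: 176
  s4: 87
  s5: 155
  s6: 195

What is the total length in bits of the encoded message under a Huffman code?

Merge the two smallest weights repeatedly:
s1(69) + s4(87) → 156
s5(155) + 156 → 311
s2(175) + s3(176) → 351
s6(195) + 311 → 506
351 + 506 → 857
The encoded length is the sum of every internal node's weight: 156 + 311 + 351 + 506 + 857 = 2181 bits.

2181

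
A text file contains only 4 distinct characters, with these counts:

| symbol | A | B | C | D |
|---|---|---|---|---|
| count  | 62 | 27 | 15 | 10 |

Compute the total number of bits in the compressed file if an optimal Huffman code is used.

Merge the two smallest weights repeatedly:
D(10) + C(15) → 25
25 + B(27) → 52
52 + A(62) → 114
Each symbol's bit-cost is frequency × depth; summing gives 191 bits (equivalently 25 + 52 + 114).

191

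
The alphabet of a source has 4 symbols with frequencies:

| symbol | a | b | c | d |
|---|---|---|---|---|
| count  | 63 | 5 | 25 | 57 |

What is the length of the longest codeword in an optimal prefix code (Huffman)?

Merge the two lowest-weight nodes at each step:
combine b(5), c(25) → 30
combine 30, d(57) → 87
combine a(63), 87 → 150
The rarest symbols sit at the bottom; the longest codeword is 3 bits.

3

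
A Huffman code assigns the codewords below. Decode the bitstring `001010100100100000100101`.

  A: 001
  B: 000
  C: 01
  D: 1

ACCAABAAC

Read left to right; each codeword is recognised as soon as it completes (prefix code):
  001→A | 01→C | 01→C | 001→A | 001→A | 000→B | 001→A | 001→A | 01→C
Decoded message: ACCAABAAC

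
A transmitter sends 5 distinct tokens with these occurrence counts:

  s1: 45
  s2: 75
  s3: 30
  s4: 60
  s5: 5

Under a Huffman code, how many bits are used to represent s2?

Repeatedly merge the two smallest:
merge s5(5) and s3(30): 35
merge 35 and s1(45): 80
merge s4(60) and s2(75): 135
merge 80 and 135: 215
s2 sits 2 levels below the root, so its codeword is 2 bits.

2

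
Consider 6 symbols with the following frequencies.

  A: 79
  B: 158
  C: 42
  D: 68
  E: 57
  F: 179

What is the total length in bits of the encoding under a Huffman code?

Merge the two smallest weights repeatedly:
merge C(42) and E(57): 99
merge D(68) and A(79): 147
merge 99 and 147: 246
merge B(158) and F(179): 337
merge 246 and 337: 583
The encoded length is the sum of every internal node's weight: 99 + 147 + 246 + 337 + 583 = 1412 bits.

1412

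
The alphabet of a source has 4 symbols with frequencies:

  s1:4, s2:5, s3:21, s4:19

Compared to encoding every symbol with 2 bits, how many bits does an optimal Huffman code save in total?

12

Fixed-length: 2 bits × 49 symbols = 98 bits.
Huffman merges:
merge s1(4) and s2(5): 9
merge 9 and s4(19): 28
merge s3(21) and 28: 49
Huffman total = 9 + 28 + 49 = 86 bits.
Saving = 98 − 86 = 12 bits.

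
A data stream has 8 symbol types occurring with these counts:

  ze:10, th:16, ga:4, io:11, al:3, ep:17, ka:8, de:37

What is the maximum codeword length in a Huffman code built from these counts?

5

Merge the two lowest-weight nodes at each step:
combine al(3), ga(4) → 7
combine 7, ka(8) → 15
combine ze(10), io(11) → 21
combine 15, th(16) → 31
combine ep(17), 21 → 38
combine 31, de(37) → 68
combine 38, 68 → 106
The rarest symbols sit at the bottom; the longest codeword is 5 bits.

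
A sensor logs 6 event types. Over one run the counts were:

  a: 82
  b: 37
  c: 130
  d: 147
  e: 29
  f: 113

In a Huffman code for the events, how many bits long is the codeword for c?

Build the tree from the bottom:
combine e(29), b(37) → 66
combine 66, a(82) → 148
combine f(113), c(130) → 243
combine d(147), 148 → 295
combine 243, 295 → 538
c sits 2 levels below the root, so its codeword is 2 bits.

2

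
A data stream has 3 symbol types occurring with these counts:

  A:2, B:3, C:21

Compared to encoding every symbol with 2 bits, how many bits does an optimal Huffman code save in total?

21

Fixed-length: 2 bits × 26 symbols = 52 bits.
Huffman merges:
combine A(2), B(3) → 5
combine 5, C(21) → 26
Huffman total = 5 + 26 = 31 bits.
Saving = 52 − 31 = 21 bits.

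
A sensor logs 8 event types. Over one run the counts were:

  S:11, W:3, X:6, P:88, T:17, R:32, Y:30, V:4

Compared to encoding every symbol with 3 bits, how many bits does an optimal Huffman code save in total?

132

Fixed-length: 3 bits × 191 symbols = 573 bits.
Huffman merges:
W(3) + V(4) → 7
X(6) + 7 → 13
S(11) + 13 → 24
T(17) + 24 → 41
Y(30) + R(32) → 62
41 + 62 → 103
P(88) + 103 → 191
Huffman total = 7 + 13 + 24 + 41 + 62 + 103 + 191 = 441 bits.
Saving = 573 − 441 = 132 bits.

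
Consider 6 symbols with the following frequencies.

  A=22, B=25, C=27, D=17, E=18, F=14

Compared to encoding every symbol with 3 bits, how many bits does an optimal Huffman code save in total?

52

Fixed-length: 3 bits × 123 symbols = 369 bits.
Huffman merges:
F(14) + D(17) → 31
E(18) + A(22) → 40
B(25) + C(27) → 52
31 + 40 → 71
52 + 71 → 123
Huffman total = 31 + 40 + 52 + 71 + 123 = 317 bits.
Saving = 369 − 317 = 52 bits.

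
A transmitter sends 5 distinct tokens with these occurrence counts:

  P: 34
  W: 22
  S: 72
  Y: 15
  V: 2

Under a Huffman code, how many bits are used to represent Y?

Huffman merges, smallest pair first:
merge V(2) and Y(15): 17
merge 17 and W(22): 39
merge P(34) and 39: 73
merge S(72) and 73: 145
The subtree containing Y is merged 4 times, so code length = 4.

4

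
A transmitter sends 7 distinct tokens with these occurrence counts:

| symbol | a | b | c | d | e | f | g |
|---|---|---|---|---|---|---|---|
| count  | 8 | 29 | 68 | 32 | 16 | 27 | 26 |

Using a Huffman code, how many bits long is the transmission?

Greedily combine the two least-frequent nodes:
a(8) + e(16) → 24
24 + g(26) → 50
f(27) + b(29) → 56
d(32) + 50 → 82
56 + c(68) → 124
82 + 124 → 206
Each symbol's bit-cost is frequency × depth; summing gives 542 bits (equivalently 24 + 50 + 56 + 82 + 124 + 206).

542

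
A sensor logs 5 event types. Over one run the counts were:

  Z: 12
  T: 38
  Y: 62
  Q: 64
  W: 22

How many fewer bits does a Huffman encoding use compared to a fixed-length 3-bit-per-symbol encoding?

164

Fixed-length: 3 bits × 198 symbols = 594 bits.
Huffman merges:
merge Z(12) and W(22): 34
merge 34 and T(38): 72
merge Y(62) and Q(64): 126
merge 72 and 126: 198
Huffman total = 34 + 72 + 126 + 198 = 430 bits.
Saving = 594 − 430 = 164 bits.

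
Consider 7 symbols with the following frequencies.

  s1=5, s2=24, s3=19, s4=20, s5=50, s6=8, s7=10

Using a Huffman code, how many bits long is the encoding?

Greedily combine the two least-frequent nodes:
s1(5) + s6(8) → 13
s7(10) + 13 → 23
s3(19) + s4(20) → 39
23 + s2(24) → 47
39 + 47 → 86
s5(50) + 86 → 136
The encoded length is the sum of every internal node's weight: 13 + 23 + 39 + 47 + 86 + 136 = 344 bits.

344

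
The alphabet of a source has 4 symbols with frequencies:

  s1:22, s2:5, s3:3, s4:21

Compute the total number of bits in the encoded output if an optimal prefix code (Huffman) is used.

88

Greedily combine the two least-frequent nodes:
merge s3(3) and s2(5): 8
merge 8 and s4(21): 29
merge s1(22) and 29: 51
Each symbol's bit-cost is frequency × depth; summing gives 88 bits (equivalently 8 + 29 + 51).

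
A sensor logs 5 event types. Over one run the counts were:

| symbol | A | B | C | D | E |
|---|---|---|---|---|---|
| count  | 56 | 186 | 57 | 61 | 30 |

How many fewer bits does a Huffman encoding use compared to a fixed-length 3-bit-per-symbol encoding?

Fixed-length: 3 bits × 390 symbols = 1170 bits.
Huffman merges:
merge E(30) and A(56): 86
merge C(57) and D(61): 118
merge 86 and 118: 204
merge B(186) and 204: 390
Huffman total = 86 + 118 + 204 + 390 = 798 bits.
Saving = 1170 − 798 = 372 bits.

372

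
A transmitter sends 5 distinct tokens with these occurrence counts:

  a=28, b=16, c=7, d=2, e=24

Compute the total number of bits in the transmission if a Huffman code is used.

160

Greedily combine the two least-frequent nodes:
merge d(2) and c(7): 9
merge 9 and b(16): 25
merge e(24) and 25: 49
merge a(28) and 49: 77
Each symbol's bit-cost is frequency × depth; summing gives 160 bits (equivalently 9 + 25 + 49 + 77).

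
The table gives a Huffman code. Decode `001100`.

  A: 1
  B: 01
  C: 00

Read left to right; each codeword is recognised as soon as it completes (prefix code):
  00→C | 1→A | 1→A | 00→C
Decoded message: CAAC

CAAC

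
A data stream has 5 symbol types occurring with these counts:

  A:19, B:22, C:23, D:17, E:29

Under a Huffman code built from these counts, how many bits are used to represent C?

Repeatedly merge the two smallest:
merge D(17) and A(19): 36
merge B(22) and C(23): 45
merge E(29) and 36: 65
merge 45 and 65: 110
C's leaf is at depth 2, giving a 2-bit codeword.

2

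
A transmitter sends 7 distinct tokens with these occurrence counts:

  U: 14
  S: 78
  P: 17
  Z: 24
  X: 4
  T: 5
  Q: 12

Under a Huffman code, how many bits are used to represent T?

5

Repeatedly merge the two smallest:
merge X(4) and T(5): 9
merge 9 and Q(12): 21
merge U(14) and P(17): 31
merge 21 and Z(24): 45
merge 31 and 45: 76
merge 76 and S(78): 154
T sits 5 levels below the root, so its codeword is 5 bits.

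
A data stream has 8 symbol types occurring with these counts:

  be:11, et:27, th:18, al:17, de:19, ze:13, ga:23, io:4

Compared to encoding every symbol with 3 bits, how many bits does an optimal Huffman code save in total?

12

Fixed-length: 3 bits × 132 symbols = 396 bits.
Huffman merges:
combine io(4), be(11) → 15
combine ze(13), 15 → 28
combine al(17), th(18) → 35
combine de(19), ga(23) → 42
combine et(27), 28 → 55
combine 35, 42 → 77
combine 55, 77 → 132
Huffman total = 15 + 28 + 35 + 42 + 55 + 77 + 132 = 384 bits.
Saving = 396 − 384 = 12 bits.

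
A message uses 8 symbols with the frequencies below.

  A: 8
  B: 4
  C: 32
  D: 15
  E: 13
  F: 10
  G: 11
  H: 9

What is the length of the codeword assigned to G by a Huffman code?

3

Huffman merges, smallest pair first:
combine B(4), A(8) → 12
combine H(9), F(10) → 19
combine G(11), 12 → 23
combine E(13), D(15) → 28
combine 19, 23 → 42
combine 28, C(32) → 60
combine 42, 60 → 102
The subtree containing G is merged 3 times, so code length = 3.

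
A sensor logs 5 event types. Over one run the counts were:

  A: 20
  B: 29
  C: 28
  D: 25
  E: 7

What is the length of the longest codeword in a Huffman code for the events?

3

Merge the two lowest-weight nodes at each step:
combine E(7), A(20) → 27
combine D(25), 27 → 52
combine C(28), B(29) → 57
combine 52, 57 → 109
The first pair merged (E, A) ends up deepest, at depth 3.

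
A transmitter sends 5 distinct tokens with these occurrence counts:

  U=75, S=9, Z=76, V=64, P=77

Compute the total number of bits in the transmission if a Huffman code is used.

675

Merge the two smallest weights repeatedly:
combine S(9), V(64) → 73
combine 73, U(75) → 148
combine Z(76), P(77) → 153
combine 148, 153 → 301
The encoded length is the sum of every internal node's weight: 73 + 148 + 153 + 301 = 675 bits.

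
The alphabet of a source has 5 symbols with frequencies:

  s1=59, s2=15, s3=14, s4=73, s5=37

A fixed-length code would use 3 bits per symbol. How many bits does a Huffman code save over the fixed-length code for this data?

Fixed-length: 3 bits × 198 symbols = 594 bits.
Huffman merges:
combine s3(14), s2(15) → 29
combine 29, s5(37) → 66
combine s1(59), 66 → 125
combine s4(73), 125 → 198
Huffman total = 29 + 66 + 125 + 198 = 418 bits.
Saving = 594 − 418 = 176 bits.

176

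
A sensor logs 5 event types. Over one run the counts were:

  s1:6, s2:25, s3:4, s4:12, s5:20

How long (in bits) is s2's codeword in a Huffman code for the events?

Build the tree from the bottom:
combine s3(4), s1(6) → 10
combine 10, s4(12) → 22
combine s5(20), 22 → 42
combine s2(25), 42 → 67
s2 is a child of the root — depth 1, so its codeword is a single bit.

1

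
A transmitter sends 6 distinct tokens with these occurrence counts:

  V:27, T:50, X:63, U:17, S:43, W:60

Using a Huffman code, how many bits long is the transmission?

651

Build the Huffman tree bottom-up:
combine U(17), V(27) → 44
combine S(43), 44 → 87
combine T(50), W(60) → 110
combine X(63), 87 → 150
combine 110, 150 → 260
Total encoded bits = sum of merged weights = 44 + 87 + 110 + 150 + 260 = 651.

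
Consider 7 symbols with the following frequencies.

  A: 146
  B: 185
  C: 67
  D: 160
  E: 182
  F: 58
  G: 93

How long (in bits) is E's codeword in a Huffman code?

2

Huffman merges, smallest pair first:
merge F(58) and C(67): 125
merge G(93) and 125: 218
merge A(146) and D(160): 306
merge E(182) and B(185): 367
merge 218 and 306: 524
merge 367 and 524: 891
E's leaf is at depth 2, giving a 2-bit codeword.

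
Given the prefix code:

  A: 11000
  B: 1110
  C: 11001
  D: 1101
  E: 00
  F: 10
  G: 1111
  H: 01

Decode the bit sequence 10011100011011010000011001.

FHADFFEEC

Read left to right; each codeword is recognised as soon as it completes (prefix code):
  10→F | 01→H | 11000→A | 1101→D | 10→F | 10→F | 00→E | 00→E | 11001→C
Decoded message: FHADFFEEC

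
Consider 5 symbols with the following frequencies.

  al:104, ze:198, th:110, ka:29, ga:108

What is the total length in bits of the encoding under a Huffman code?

Greedily combine the two least-frequent nodes:
merge ka(29) and al(104): 133
merge ga(108) and th(110): 218
merge 133 and ze(198): 331
merge 218 and 331: 549
Each symbol's bit-cost is frequency × depth; summing gives 1231 bits (equivalently 133 + 218 + 331 + 549).

1231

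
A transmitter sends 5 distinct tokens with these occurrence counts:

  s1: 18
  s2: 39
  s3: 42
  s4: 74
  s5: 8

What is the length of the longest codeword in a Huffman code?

4

Merge the two lowest-weight nodes at each step:
s5(8) + s1(18) → 26
26 + s2(39) → 65
s3(42) + 65 → 107
s4(74) + 107 → 181
The rarest symbols sit at the bottom; the longest codeword is 4 bits.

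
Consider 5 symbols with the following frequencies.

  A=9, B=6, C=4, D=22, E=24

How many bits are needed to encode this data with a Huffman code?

Build the Huffman tree bottom-up:
combine C(4), B(6) → 10
combine A(9), 10 → 19
combine 19, D(22) → 41
combine E(24), 41 → 65
The encoded length is the sum of every internal node's weight: 10 + 19 + 41 + 65 = 135 bits.

135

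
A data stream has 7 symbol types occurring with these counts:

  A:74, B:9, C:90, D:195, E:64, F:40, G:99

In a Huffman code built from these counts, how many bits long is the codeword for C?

Huffman merges, smallest pair first:
combine B(9), F(40) → 49
combine 49, E(64) → 113
combine A(74), C(90) → 164
combine G(99), 113 → 212
combine 164, D(195) → 359
combine 212, 359 → 571
The subtree containing C is merged 3 times, so code length = 3.

3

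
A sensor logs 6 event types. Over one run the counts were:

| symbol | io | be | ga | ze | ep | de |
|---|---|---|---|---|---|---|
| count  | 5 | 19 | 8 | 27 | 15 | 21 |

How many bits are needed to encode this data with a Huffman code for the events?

231

Build the Huffman tree bottom-up:
io(5) + ga(8) → 13
13 + ep(15) → 28
be(19) + de(21) → 40
ze(27) + 28 → 55
40 + 55 → 95
Total encoded bits = sum of merged weights = 13 + 28 + 40 + 55 + 95 = 231.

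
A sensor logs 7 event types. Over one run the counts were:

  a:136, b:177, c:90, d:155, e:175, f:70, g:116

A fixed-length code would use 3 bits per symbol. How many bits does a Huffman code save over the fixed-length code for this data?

Fixed-length: 3 bits × 919 symbols = 2757 bits.
Huffman merges:
merge f(70) and c(90): 160
merge g(116) and a(136): 252
merge d(155) and 160: 315
merge e(175) and b(177): 352
merge 252 and 315: 567
merge 352 and 567: 919
Huffman total = 160 + 252 + 315 + 352 + 567 + 919 = 2565 bits.
Saving = 2757 − 2565 = 192 bits.

192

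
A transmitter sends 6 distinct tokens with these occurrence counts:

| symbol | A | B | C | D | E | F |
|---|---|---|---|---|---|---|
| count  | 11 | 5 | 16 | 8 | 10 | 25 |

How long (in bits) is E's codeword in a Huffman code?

3

Huffman merges, smallest pair first:
B(5) + D(8) → 13
E(10) + A(11) → 21
13 + C(16) → 29
21 + F(25) → 46
29 + 46 → 75
The subtree containing E is merged 3 times, so code length = 3.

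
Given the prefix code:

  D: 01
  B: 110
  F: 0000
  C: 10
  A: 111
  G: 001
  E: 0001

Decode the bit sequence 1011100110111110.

CAGCAB

Read left to right; each codeword is recognised as soon as it completes (prefix code):
  10→C | 111→A | 001→G | 10→C | 111→A | 110→B
Decoded message: CAGCAB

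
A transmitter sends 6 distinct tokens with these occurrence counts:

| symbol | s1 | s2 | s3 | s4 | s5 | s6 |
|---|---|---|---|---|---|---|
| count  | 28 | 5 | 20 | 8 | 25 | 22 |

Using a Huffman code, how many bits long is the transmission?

262

Merge the two smallest weights repeatedly:
s2(5) + s4(8) → 13
13 + s3(20) → 33
s6(22) + s5(25) → 47
s1(28) + 33 → 61
47 + 61 → 108
The encoded length is the sum of every internal node's weight: 13 + 33 + 47 + 61 + 108 = 262 bits.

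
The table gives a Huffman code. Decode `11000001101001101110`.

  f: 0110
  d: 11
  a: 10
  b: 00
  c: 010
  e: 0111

Read left to right; each codeword is recognised as soon as it completes (prefix code):
  11→d | 00→b | 00→b | 0110→f | 10→a | 0110→f | 11→d | 10→a
Decoded message: dbbfafda

dbbfafda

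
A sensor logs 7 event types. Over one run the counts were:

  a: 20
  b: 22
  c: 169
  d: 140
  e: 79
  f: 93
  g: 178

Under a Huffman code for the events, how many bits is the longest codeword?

Merge the two lowest-weight nodes at each step:
combine a(20), b(22) → 42
combine 42, e(79) → 121
combine f(93), 121 → 214
combine d(140), c(169) → 309
combine g(178), 214 → 392
combine 309, 392 → 701
The rarest symbols sit at the bottom; the longest codeword is 5 bits.

5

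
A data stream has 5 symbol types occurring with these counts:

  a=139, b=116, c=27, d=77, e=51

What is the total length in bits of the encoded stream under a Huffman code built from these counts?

898

Build the Huffman tree bottom-up:
combine c(27), e(51) → 78
combine d(77), 78 → 155
combine b(116), a(139) → 255
combine 155, 255 → 410
Each symbol's bit-cost is frequency × depth; summing gives 898 bits (equivalently 78 + 155 + 255 + 410).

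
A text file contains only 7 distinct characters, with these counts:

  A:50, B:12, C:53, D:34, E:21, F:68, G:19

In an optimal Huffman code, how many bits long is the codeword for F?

2

Repeatedly merge the two smallest:
combine B(12), G(19) → 31
combine E(21), 31 → 52
combine D(34), A(50) → 84
combine 52, C(53) → 105
combine F(68), 84 → 152
combine 105, 152 → 257
The subtree containing F is merged 2 times, so code length = 2.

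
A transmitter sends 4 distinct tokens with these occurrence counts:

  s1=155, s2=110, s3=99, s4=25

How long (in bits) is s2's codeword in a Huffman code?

2

Repeatedly merge the two smallest:
combine s4(25), s3(99) → 124
combine s2(110), 124 → 234
combine s1(155), 234 → 389
s2's leaf is at depth 2, giving a 2-bit codeword.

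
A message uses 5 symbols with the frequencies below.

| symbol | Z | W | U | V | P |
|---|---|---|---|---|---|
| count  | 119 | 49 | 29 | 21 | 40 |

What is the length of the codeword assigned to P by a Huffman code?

Huffman merges, smallest pair first:
V(21) + U(29) → 50
P(40) + W(49) → 89
50 + 89 → 139
Z(119) + 139 → 258
The subtree containing P is merged 3 times, so code length = 3.

3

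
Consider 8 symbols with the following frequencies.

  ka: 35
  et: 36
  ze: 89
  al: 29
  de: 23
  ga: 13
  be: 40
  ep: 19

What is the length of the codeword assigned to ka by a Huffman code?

Repeatedly merge the two smallest:
merge ga(13) and ep(19): 32
merge de(23) and al(29): 52
merge 32 and ka(35): 67
merge et(36) and be(40): 76
merge 52 and 67: 119
merge 76 and ze(89): 165
merge 119 and 165: 284
ka's leaf is at depth 3, giving a 3-bit codeword.

3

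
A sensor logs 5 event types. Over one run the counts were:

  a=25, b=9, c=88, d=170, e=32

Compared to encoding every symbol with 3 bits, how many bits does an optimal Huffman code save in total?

394

Fixed-length: 3 bits × 324 symbols = 972 bits.
Huffman merges:
b(9) + a(25) → 34
e(32) + 34 → 66
66 + c(88) → 154
154 + d(170) → 324
Huffman total = 34 + 66 + 154 + 324 = 578 bits.
Saving = 972 − 578 = 394 bits.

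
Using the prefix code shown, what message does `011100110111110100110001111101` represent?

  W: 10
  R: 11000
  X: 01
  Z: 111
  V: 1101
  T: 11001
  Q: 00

XTWZVQRZV

Read left to right; each codeword is recognised as soon as it completes (prefix code):
  01→X | 11001→T | 10→W | 111→Z | 1101→V | 00→Q | 11000→R | 111→Z | 1101→V
Decoded message: XTWZVQRZV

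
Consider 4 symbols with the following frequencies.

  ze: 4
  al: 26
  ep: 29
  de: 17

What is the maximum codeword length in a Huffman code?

3

Merge the two lowest-weight nodes at each step:
combine ze(4), de(17) → 21
combine 21, al(26) → 47
combine ep(29), 47 → 76
Maximum depth reached is 3.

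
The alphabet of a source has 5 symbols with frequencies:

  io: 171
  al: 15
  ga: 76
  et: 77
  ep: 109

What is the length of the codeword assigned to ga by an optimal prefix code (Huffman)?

4

Build the tree from the bottom:
combine al(15), ga(76) → 91
combine et(77), 91 → 168
combine ep(109), 168 → 277
combine io(171), 277 → 448
ga sits 4 levels below the root, so its codeword is 4 bits.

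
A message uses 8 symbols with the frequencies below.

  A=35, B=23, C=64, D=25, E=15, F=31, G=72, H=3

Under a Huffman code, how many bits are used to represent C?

2

Build the tree from the bottom:
combine H(3), E(15) → 18
combine 18, B(23) → 41
combine D(25), F(31) → 56
combine A(35), 41 → 76
combine 56, C(64) → 120
combine G(72), 76 → 148
combine 120, 148 → 268
The subtree containing C is merged 2 times, so code length = 2.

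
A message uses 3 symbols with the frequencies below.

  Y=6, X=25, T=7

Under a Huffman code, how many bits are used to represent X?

Huffman merges, smallest pair first:
merge Y(6) and T(7): 13
merge 13 and X(25): 38
X sits one level below the root: a 1-bit codeword.

1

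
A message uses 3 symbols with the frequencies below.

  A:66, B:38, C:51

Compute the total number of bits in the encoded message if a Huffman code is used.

244

Greedily combine the two least-frequent nodes:
B(38) + C(51) → 89
A(66) + 89 → 155
Each symbol's bit-cost is frequency × depth; summing gives 244 bits (equivalently 89 + 155).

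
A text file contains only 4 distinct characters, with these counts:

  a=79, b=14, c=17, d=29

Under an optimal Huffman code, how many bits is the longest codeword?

Merge the two lowest-weight nodes at each step:
merge b(14) and c(17): 31
merge d(29) and 31: 60
merge 60 and a(79): 139
Maximum depth reached is 3.

3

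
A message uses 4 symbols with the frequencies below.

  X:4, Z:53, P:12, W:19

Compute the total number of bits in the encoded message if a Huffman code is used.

139

Merge the two smallest weights repeatedly:
combine X(4), P(12) → 16
combine 16, W(19) → 35
combine 35, Z(53) → 88
The encoded length is the sum of every internal node's weight: 16 + 35 + 88 = 139 bits.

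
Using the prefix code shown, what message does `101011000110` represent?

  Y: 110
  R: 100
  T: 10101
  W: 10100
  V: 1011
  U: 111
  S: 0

TRSY

Read left to right; each codeword is recognised as soon as it completes (prefix code):
  10101→T | 100→R | 0→S | 110→Y
Decoded message: TRSY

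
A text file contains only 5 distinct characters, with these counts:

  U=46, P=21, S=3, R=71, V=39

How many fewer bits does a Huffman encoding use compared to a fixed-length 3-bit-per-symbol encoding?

164

Fixed-length: 3 bits × 180 symbols = 540 bits.
Huffman merges:
combine S(3), P(21) → 24
combine 24, V(39) → 63
combine U(46), 63 → 109
combine R(71), 109 → 180
Huffman total = 24 + 63 + 109 + 180 = 376 bits.
Saving = 540 − 376 = 164 bits.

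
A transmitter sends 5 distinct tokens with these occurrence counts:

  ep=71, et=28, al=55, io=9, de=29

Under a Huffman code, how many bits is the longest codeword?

4

Merge the two lowest-weight nodes at each step:
combine io(9), et(28) → 37
combine de(29), 37 → 66
combine al(55), 66 → 121
combine ep(71), 121 → 192
The rarest symbols sit at the bottom; the longest codeword is 4 bits.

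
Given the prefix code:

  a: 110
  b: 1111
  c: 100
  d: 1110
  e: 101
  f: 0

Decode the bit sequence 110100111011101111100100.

Read left to right; each codeword is recognised as soon as it completes (prefix code):
  110→a | 100→c | 1110→d | 1110→d | 1111→b | 100→c | 100→c
Decoded message: acddbcc

acddbcc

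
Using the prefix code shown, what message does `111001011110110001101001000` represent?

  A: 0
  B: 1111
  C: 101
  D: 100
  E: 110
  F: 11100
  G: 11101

FCGDAEDDA

Read left to right; each codeword is recognised as soon as it completes (prefix code):
  11100→F | 101→C | 11101→G | 100→D | 0→A | 110→E | 100→D | 100→D | 0→A
Decoded message: FCGDAEDDA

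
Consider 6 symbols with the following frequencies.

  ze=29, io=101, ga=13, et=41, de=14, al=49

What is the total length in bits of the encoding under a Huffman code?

566

Merge the two smallest weights repeatedly:
merge ga(13) and de(14): 27
merge 27 and ze(29): 56
merge et(41) and al(49): 90
merge 56 and 90: 146
merge io(101) and 146: 247
The encoded length is the sum of every internal node's weight: 27 + 56 + 90 + 146 + 247 = 566 bits.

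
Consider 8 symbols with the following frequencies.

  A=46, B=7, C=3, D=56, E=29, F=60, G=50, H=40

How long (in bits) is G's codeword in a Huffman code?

3

Repeatedly merge the two smallest:
C(3) + B(7) → 10
10 + E(29) → 39
39 + H(40) → 79
A(46) + G(50) → 96
D(56) + F(60) → 116
79 + 96 → 175
116 + 175 → 291
G sits 3 levels below the root, so its codeword is 3 bits.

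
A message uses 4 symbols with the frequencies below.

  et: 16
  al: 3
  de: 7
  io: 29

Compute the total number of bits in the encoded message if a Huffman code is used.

Greedily combine the two least-frequent nodes:
combine al(3), de(7) → 10
combine 10, et(16) → 26
combine 26, io(29) → 55
The encoded length is the sum of every internal node's weight: 10 + 26 + 55 = 91 bits.

91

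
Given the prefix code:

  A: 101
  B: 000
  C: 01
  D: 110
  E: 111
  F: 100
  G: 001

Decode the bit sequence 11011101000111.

Read left to right; each codeword is recognised as soon as it completes (prefix code):
  110→D | 111→E | 01→C | 000→B | 111→E
Decoded message: DECBE

DECBE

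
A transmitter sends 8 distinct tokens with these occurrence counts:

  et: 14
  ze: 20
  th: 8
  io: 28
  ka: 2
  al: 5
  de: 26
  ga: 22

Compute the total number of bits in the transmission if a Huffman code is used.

343

Build the Huffman tree bottom-up:
combine ka(2), al(5) → 7
combine 7, th(8) → 15
combine et(14), 15 → 29
combine ze(20), ga(22) → 42
combine de(26), io(28) → 54
combine 29, 42 → 71
combine 54, 71 → 125
Each symbol's bit-cost is frequency × depth; summing gives 343 bits (equivalently 7 + 15 + 29 + 42 + 54 + 71 + 125).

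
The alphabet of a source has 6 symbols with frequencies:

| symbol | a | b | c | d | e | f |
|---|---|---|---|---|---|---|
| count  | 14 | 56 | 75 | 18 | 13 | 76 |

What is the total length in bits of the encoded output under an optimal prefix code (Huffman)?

576

Greedily combine the two least-frequent nodes:
combine e(13), a(14) → 27
combine d(18), 27 → 45
combine 45, b(56) → 101
combine c(75), f(76) → 151
combine 101, 151 → 252
Total encoded bits = sum of merged weights = 27 + 45 + 101 + 151 + 252 = 576.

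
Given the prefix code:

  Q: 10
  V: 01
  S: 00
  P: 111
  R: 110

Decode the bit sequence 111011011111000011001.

Read left to right; each codeword is recognised as soon as it completes (prefix code):
  111→P | 01→V | 10→Q | 111→P | 110→R | 00→S | 01→V | 10→Q | 01→V
Decoded message: PVQPRSVQV

PVQPRSVQV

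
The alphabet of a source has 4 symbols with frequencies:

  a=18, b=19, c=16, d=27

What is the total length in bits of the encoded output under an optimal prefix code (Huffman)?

Greedily combine the two least-frequent nodes:
c(16) + a(18) → 34
b(19) + d(27) → 46
34 + 46 → 80
Each symbol's bit-cost is frequency × depth; summing gives 160 bits (equivalently 34 + 46 + 80).

160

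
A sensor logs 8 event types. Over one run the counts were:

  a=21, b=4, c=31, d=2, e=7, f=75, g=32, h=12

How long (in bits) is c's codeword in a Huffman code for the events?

Build the tree from the bottom:
merge d(2) and b(4): 6
merge 6 and e(7): 13
merge h(12) and 13: 25
merge a(21) and 25: 46
merge c(31) and g(32): 63
merge 46 and 63: 109
merge f(75) and 109: 184
The subtree containing c is merged 3 times, so code length = 3.

3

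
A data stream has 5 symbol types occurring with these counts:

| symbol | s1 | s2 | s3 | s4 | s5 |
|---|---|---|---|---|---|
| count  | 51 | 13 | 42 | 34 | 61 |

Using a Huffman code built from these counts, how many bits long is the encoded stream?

Build the Huffman tree bottom-up:
s2(13) + s4(34) → 47
s3(42) + 47 → 89
s1(51) + s5(61) → 112
89 + 112 → 201
Each symbol's bit-cost is frequency × depth; summing gives 449 bits (equivalently 47 + 89 + 112 + 201).

449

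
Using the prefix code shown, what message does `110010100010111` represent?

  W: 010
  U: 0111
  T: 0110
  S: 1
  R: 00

SSRSWRSU

Read left to right; each codeword is recognised as soon as it completes (prefix code):
  1→S | 1→S | 00→R | 1→S | 010→W | 00→R | 1→S | 0111→U
Decoded message: SSRSWRSU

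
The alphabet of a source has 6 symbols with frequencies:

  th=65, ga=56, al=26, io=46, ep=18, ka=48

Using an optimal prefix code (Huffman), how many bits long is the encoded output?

Merge the two smallest weights repeatedly:
ep(18) + al(26) → 44
44 + io(46) → 90
ka(48) + ga(56) → 104
th(65) + 90 → 155
104 + 155 → 259
Each symbol's bit-cost is frequency × depth; summing gives 652 bits (equivalently 44 + 90 + 104 + 155 + 259).

652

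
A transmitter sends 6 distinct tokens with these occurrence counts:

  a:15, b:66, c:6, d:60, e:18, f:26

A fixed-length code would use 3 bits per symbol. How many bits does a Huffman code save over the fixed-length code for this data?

Fixed-length: 3 bits × 191 symbols = 573 bits.
Huffman merges:
merge c(6) and a(15): 21
merge e(18) and 21: 39
merge f(26) and 39: 65
merge d(60) and 65: 125
merge b(66) and 125: 191
Huffman total = 21 + 39 + 65 + 125 + 191 = 441 bits.
Saving = 573 − 441 = 132 bits.

132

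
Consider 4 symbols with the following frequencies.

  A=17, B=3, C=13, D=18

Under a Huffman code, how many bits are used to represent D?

Huffman merges, smallest pair first:
merge B(3) and C(13): 16
merge 16 and A(17): 33
merge D(18) and 33: 51
D is a child of the root — depth 1, so its codeword is a single bit.

1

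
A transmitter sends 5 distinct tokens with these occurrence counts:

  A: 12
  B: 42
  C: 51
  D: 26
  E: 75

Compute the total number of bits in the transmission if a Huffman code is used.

450

Greedily combine the two least-frequent nodes:
combine A(12), D(26) → 38
combine 38, B(42) → 80
combine C(51), E(75) → 126
combine 80, 126 → 206
Each symbol's bit-cost is frequency × depth; summing gives 450 bits (equivalently 38 + 80 + 126 + 206).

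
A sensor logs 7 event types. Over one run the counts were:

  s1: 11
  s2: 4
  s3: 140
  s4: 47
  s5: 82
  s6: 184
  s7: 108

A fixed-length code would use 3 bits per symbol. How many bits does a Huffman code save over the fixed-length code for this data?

355

Fixed-length: 3 bits × 576 symbols = 1728 bits.
Huffman merges:
s2(4) + s1(11) → 15
15 + s4(47) → 62
62 + s5(82) → 144
s7(108) + s3(140) → 248
144 + s6(184) → 328
248 + 328 → 576
Huffman total = 15 + 62 + 144 + 248 + 328 + 576 = 1373 bits.
Saving = 1728 − 1373 = 355 bits.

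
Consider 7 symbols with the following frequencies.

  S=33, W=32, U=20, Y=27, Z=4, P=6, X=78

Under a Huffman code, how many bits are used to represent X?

Huffman merges, smallest pair first:
combine Z(4), P(6) → 10
combine 10, U(20) → 30
combine Y(27), 30 → 57
combine W(32), S(33) → 65
combine 57, 65 → 122
combine X(78), 122 → 200
X sits one level below the root: a 1-bit codeword.

1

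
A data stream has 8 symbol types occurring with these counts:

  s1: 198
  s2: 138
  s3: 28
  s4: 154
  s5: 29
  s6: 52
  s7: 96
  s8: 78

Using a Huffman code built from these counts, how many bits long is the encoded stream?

2133

Merge the two smallest weights repeatedly:
merge s3(28) and s5(29): 57
merge s6(52) and 57: 109
merge s8(78) and s7(96): 174
merge 109 and s2(138): 247
merge s4(154) and 174: 328
merge s1(198) and 247: 445
merge 328 and 445: 773
The encoded length is the sum of every internal node's weight: 57 + 109 + 174 + 247 + 328 + 445 + 773 = 2133 bits.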